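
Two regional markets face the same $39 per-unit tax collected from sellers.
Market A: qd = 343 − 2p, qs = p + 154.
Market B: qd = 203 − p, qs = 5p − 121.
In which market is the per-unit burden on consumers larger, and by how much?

Market B, by $19.5.

Market A: pre-tax p* = $63, q* = 217; post-tax q = 191; per-unit burden on consumers = $13.
Market B: pre-tax p* = $54, q* = 149; post-tax q = 116.5; per-unit burden on consumers = $32.5.
Difference: $13 vs $32.5 → market B is larger by $19.5.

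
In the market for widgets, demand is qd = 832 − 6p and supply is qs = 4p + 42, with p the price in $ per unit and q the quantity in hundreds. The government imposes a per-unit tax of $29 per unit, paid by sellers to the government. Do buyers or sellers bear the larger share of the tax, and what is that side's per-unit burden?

Without the tax, 832 − 6p = 4p + 42 gives 10p = 790, so p* = $79 and q* = 358.
With the tax collected from sellers, supply shifts: qs = 4(p − 29) + 42.
New equilibrium: buyers pay $90.6, sellers receive $61.6, q = 288.4. (Wedge: pb − ps = 29.)
Per-unit burden: buyers $11.6, sellers $17.4.
Sellers take the larger share because supply is less price-elastic here (demand slope 6 vs supply slope 4).
The less price-elastic side of the market bears the larger share of a per-unit tax.

Sellers bear the larger share: $17.4 per unit.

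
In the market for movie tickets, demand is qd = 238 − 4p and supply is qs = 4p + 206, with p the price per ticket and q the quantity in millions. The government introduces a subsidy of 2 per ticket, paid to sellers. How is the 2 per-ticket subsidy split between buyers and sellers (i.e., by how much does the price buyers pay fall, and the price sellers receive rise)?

Buyers gain 1 per ticket; sellers gain 1 per ticket.

Before the subsidy: set 238 − 4p = 4p + 206 → p* = 4, q* = 222.
With a per-unit subsidy paid to sellers, each receives p + 2 per unit sold, so supply becomes qs = 4(p + 2) + 206.
Solving gives q = 226 with buyers paying 3 and sellers receiving 5 (the 2 wedge).
Gain to buyers: 1; to sellers: 1. (They sum to 2.)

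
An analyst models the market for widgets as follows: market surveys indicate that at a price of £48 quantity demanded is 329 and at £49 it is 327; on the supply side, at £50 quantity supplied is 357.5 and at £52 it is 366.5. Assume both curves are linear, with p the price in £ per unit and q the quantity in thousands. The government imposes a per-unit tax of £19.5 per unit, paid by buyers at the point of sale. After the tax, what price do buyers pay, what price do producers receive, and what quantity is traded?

Demand slope: (327 − 329)/(49 − 48) = -2, so qd = 425 − 2p.
Supply slope: (366.5 − 357.5)/(52 − 50) = 4.5, so qs = 4.5p + 132.5.
Without the tax, 425 − 2p = 4.5p + 132.5 gives 6.5p = 292.5, so p* = £45 and q* = 335.
With the tax collected from buyers, demand (in seller-price terms) shifts: qd = 425 − 2(p + 19.5).
New equilibrium: buyers pay £58.5, producers receive £39, q = 308. (Wedge: pb − ps = 19.5.)
The less price-elastic side of the market bears the larger share of a per-unit tax.

Buyers pay £58.5; producers receive £39; quantity = 308.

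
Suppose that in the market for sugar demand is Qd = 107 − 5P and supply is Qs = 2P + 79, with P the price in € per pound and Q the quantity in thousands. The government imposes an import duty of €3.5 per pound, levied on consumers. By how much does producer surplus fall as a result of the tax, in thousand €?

Producer surplus falls by €211.25 thousand.

Without the tax, 107 − 5P = 2P + 79 gives 7P = 28, so P* = €4 and Q* = 87.
With the tax collected from consumers, demand (in seller-price terms) shifts: Qd = 107 − 5(P + 3.5).
Solving gives Q = 82 with consumers paying €5 and sellers receiving €1.5 (the €3.5 wedge).
ΔPS is the trapezoid between Q = 82 and Q = 87 of height €2.5: ½ · (87 + 82) · 2.5 = €211.25.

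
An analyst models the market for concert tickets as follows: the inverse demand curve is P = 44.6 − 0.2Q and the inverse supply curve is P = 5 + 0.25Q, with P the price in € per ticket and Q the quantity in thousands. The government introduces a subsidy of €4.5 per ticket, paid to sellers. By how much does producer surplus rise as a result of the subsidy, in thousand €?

Producer surplus rises by €232.5 thousand.

Inverting to Q(P) form: Qd = 223 − 5P; Qs = 4P − 20.
Without the subsidy, 223 − 5P = 4P − 20 gives 9P = 243, so P* = €27 and Q* = 88.
With a per-unit subsidy paid to sellers, each receives P + 4.5 per unit sold, so supply becomes Qs = 4(P + 4.5) − 20.
New equilibrium: buyers pay €25, sellers receive €29.5, Q = 98. (Wedge: Pb − Ps = −4.5.)
ΔPS is the trapezoid between Q = 98 and Q = 88 of height €2.5: ½ · (88 + 98) · 2.5 = €232.5.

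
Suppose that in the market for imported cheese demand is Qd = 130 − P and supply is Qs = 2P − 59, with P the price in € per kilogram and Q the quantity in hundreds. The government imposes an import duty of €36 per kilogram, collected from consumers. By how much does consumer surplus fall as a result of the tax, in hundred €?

Consumer surplus falls by €1320 hundred.

Without the tax, 130 − P = 2P − 59 gives 3P = 189, so P* = €63 and Q* = 67.
With the tax collected from consumers, demand (in seller-price terms) shifts: Qd = 130 − (P + 36).
New equilibrium: consumers pay €87, sellers receive €51, Q = 43. (Wedge: Pb − Ps = 36.)
ΔCS is the trapezoid between Q = 43 and Q = 67 of height €24: ½ · (67 + 43) · 24 = €1320.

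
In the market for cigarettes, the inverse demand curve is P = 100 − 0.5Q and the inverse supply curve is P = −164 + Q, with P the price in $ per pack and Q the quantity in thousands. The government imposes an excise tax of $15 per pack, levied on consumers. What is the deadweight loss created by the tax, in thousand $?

Rewrite in direct form: Qd = 200 − 2P and Qs = P + 164.
Without the tax, 200 − 2P = P + 164 gives 3P = 36, so P* = $12 and Q* = 176.
With the tax collected from consumers, demand (in seller-price terms) shifts: Qd = 200 − 2(P + 15).
Solving gives Q = 166 with consumers paying $17 and suppliers receiving $2 (the $15 wedge).
Quantity falls by |ΔQ| = |176 − 166| = 10.
DWL = ½ · t · |ΔQ| = ½ · 15 · 10 = $75.

Deadweight loss = $75 thousand.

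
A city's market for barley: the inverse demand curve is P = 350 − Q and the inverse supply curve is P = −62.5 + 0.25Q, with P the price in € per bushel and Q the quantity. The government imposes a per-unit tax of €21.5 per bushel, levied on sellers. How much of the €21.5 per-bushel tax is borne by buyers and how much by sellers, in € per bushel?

Inverting to Q(P) form: Qd = 350 − P; Qs = 4P + 250.
Before the tax: set 350 − P = 4P + 250 → P* = €20, Q* = 330.
With the tax collected from sellers, supply shifts: Qs = 4(P − 21.5) + 250.
New equilibrium: buyers pay €37.2, sellers receive €15.7, Q = 312.8. (Wedge: Pb − Ps = 21.5.)
Burden on buyers: €17.2; on sellers: €4.3. (They sum to €21.5.)
The less price-elastic side of the market bears the larger share of a per-unit tax.

Buyers bear €17.2 per bushel; sellers bear €4.3 per bushel.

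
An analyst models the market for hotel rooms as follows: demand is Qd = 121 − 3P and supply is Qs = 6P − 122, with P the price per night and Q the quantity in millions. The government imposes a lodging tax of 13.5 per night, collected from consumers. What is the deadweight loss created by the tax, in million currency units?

Without the tax, 121 − 3P = 6P − 122 gives 9P = 243, so P* = 27 and Q* = 40.
With the tax collected from consumers, demand (in seller-price terms) shifts: Qd = 121 − 3(P + 13.5).
Solving gives Q = 13 with consumers paying 36 and sellers receiving 22.5 (the 13.5 wedge).
Quantity falls by |ΔQ| = |40 − 13| = 27.
DWL = ½ · t · |ΔQ| = ½ · 13.5 · 27 = 182.25.

Deadweight loss = 182.25 million.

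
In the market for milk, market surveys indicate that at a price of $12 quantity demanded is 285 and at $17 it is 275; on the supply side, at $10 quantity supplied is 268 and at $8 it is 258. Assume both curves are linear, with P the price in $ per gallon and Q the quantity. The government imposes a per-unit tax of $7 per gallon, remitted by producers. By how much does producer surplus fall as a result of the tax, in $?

Demand slope: (275 − 285)/(17 − 12) = -2, so Qd = 309 − 2P.
Supply slope: (258 − 268)/(8 − 10) = 5, so Qs = 5P + 218.
Before the tax: set 309 − 2P = 5P + 218 → P* = $13, Q* = 283.
With the tax collected from producers, supply shifts: Qs = 5(P − 7) + 218.
New equilibrium: consumers pay $18, producers receive $11, Q = 273. (Wedge: Pb − Ps = 7.)
ΔPS is the trapezoid between Q = 273 and Q = 283 of height $2: ½ · (283 + 273) · 2 = $556.

Producer surplus falls by $556.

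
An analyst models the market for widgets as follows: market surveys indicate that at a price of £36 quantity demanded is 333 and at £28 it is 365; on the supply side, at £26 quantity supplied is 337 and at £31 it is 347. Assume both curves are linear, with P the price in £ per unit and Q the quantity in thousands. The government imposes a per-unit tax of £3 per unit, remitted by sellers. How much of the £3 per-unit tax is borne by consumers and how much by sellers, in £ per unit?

Consumers bear £1 per unit; sellers bear £2 per unit.

Demand slope: (365 − 333)/(28 − 36) = -4, so Qd = 477 − 4P.
Supply slope: (347 − 337)/(31 − 26) = 2, so Qs = 2P + 285.
Without the tax, 477 − 4P = 2P + 285 gives 6P = 192, so P* = £32 and Q* = 349.
With the tax collected from sellers, supply shifts: Qs = 2(P − 3) + 285.
Solving gives Q = 345 with consumers paying £33 and sellers receiving £30 (the £3 wedge).
Burden on consumers: £1; on sellers: £2. (They sum to £3.)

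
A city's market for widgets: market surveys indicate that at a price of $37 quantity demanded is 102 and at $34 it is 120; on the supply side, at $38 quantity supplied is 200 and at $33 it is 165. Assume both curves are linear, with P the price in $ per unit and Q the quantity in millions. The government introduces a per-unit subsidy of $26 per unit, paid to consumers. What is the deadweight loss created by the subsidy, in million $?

Demand slope: (120 − 102)/(34 − 37) = -6, so Qd = 324 − 6P.
Supply slope: (165 − 200)/(33 − 38) = 7, so Qs = 7P − 66.
Before the subsidy: set 324 − 6P = 7P − 66 → P* = $30, Q* = 144.
With a per-unit subsidy paid to consumers, each effectively pays P − 26, so demand becomes Qd = 324 − 6(P − 26).
New equilibrium: consumers pay $16, sellers receive $42, Q = 228. (Wedge: Pb − Ps = −26.)
Quantity rises by |ΔQ| = |144 − 228| = 84.
DWL = ½ · t · |ΔQ| = ½ · 26 · 84 = $1092.

Deadweight loss = $1092 million.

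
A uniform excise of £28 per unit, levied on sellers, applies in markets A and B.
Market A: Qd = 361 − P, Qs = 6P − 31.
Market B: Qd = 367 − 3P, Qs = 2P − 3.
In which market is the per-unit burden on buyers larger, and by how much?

Market A: pre-tax P* = £56, Q* = 305; post-tax Q = 281; per-unit burden on buyers = £24.
Market B: pre-tax P* = £74, Q* = 145; post-tax Q = 111.4; per-unit burden on buyers = £11.2.
Difference: £24 vs £11.2 → market A is larger by £12.8.

Market A, by £12.8.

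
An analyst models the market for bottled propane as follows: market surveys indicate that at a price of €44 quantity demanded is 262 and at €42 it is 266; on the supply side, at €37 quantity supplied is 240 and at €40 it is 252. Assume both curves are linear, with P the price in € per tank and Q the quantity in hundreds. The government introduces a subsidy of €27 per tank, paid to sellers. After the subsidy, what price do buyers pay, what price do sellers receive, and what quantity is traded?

Buyers pay €25; sellers receive €52; quantity = 300.

Demand slope: (266 − 262)/(42 − 44) = -2, so Qd = 350 − 2P.
Supply slope: (252 − 240)/(40 − 37) = 4, so Qs = 4P + 92.
Before the subsidy: set 350 − 2P = 4P + 92 → P* = €43, Q* = 264.
With a per-unit subsidy paid to sellers, each receives P + 27 per unit sold, so supply becomes Qs = 4(P + 27) + 92.
New equilibrium: buyers pay €25, sellers receive €52, Q = 300. (Wedge: Pb − Ps = −27.)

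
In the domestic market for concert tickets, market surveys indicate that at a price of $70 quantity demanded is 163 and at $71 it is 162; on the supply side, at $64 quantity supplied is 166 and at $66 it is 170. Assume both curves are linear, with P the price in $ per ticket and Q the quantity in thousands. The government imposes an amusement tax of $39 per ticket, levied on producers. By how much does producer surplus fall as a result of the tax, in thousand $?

Demand slope: (162 − 163)/(71 − 70) = -1, so Qd = 233 − P.
Supply slope: (170 − 166)/(66 − 64) = 2, so Qs = 2P + 38.
Before the tax: set 233 − P = 2P + 38 → P* = $65, Q* = 168.
With the tax collected from producers, supply shifts: Qs = 2(P − 39) + 38.
Solving gives Q = 142 with buyers paying $91 and producers receiving $52 (the $39 wedge).
ΔPS is the trapezoid between Q = 142 and Q = 168 of height $13: ½ · (168 + 142) · 13 = $2015.

Producer surplus falls by $2015 thousand.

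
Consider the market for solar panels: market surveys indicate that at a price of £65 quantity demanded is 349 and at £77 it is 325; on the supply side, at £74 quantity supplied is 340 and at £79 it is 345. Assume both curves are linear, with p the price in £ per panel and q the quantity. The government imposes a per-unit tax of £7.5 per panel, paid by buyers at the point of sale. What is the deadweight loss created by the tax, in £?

Demand slope: (325 − 349)/(77 − 65) = -2, so qd = 479 − 2p.
Supply slope: (345 − 340)/(79 − 74) = 1, so qs = p + 266.
Before the tax: set 479 − 2p = p + 266 → p* = £71, q* = 337.
With the tax collected from buyers, demand (in seller-price terms) shifts: qd = 479 − 2(p + 7.5).
Solving gives q = 332 with buyers paying £73.5 and suppliers receiving £66 (the £7.5 wedge).
Quantity falls by |ΔQ| = |337 − 332| = 5.
DWL = ½ · t · |ΔQ| = ½ · 7.5 · 5 = £18.75.

Deadweight loss = £18.75.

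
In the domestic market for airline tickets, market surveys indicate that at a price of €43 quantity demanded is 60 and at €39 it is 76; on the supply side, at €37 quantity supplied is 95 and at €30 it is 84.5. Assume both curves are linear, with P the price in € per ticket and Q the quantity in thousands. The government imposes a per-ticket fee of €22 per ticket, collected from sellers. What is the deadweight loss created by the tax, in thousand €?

Deadweight loss = €264 thousand.

Demand slope: (76 − 60)/(39 − 43) = -4, so Qd = 232 − 4P.
Supply slope: (84.5 − 95)/(30 − 37) = 1.5, so Qs = 1.5P + 39.5.
Before the tax: set 232 − 4P = 1.5P + 39.5 → P* = €35, Q* = 92.
With the tax collected from sellers, supply shifts: Qs = 1.5(P − 22) + 39.5.
Solving gives Q = 68 with consumers paying €41 and sellers receiving €19 (the €22 wedge).
Quantity falls by |ΔQ| = |92 − 68| = 24.
DWL = ½ · t · |ΔQ| = ½ · 22 · 24 = €264.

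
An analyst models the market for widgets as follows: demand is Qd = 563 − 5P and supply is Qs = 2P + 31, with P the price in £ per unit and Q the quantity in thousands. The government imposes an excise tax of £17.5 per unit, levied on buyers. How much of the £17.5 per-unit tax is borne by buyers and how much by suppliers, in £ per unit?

Before the tax: set 563 − 5P = 2P + 31 → P* = £76, Q* = 183.
With the tax collected from buyers, demand (in seller-price terms) shifts: Qd = 563 − 5(P + 17.5).
New equilibrium: buyers pay £81, suppliers receive £63.5, Q = 158. (Wedge: Pb − Ps = 17.5.)
Burden on buyers: £5; on suppliers: £12.5. (They sum to £17.5.)
The less price-elastic side of the market bears the larger share of a per-unit tax.

Buyers bear £5 per unit; suppliers bear £12.5 per unit.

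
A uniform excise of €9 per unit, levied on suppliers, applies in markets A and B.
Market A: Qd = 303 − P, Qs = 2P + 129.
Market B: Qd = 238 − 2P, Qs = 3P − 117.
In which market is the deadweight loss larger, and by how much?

Market A: pre-tax P* = €58, Q* = 245; post-tax Q = 239; deadweight loss = €27.
Market B: pre-tax P* = €71, Q* = 96; post-tax Q = 85.2; deadweight loss = €48.6.
Difference: €27 vs €48.6 → market B is larger by €21.6.

Market B, by €21.6.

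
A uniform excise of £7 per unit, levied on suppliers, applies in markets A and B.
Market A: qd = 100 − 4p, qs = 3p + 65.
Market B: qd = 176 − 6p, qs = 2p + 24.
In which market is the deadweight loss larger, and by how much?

Market A: pre-tax p* = £5, q* = 80; post-tax q = 68; deadweight loss = £42.
Market B: pre-tax p* = £19, q* = 62; post-tax q = 51.5; deadweight loss = £36.75.
Difference: £42 vs £36.75 → market A is larger by £5.25.

Market A, by £5.25.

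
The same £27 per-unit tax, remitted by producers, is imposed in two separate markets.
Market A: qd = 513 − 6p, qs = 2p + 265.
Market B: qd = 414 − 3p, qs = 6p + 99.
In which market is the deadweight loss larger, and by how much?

Market A: pre-tax p* = £31, q* = 327; post-tax q = 286.5; deadweight loss = £546.75.
Market B: pre-tax p* = £35, q* = 309; post-tax q = 255; deadweight loss = £729.
Difference: £546.75 vs £729 → market B is larger by £182.25.

Market B, by £182.25.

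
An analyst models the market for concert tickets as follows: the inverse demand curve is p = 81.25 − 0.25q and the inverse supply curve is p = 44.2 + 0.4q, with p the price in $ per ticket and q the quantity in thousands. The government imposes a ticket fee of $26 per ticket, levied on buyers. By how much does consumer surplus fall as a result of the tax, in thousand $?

Inverting to q(p) form: qd = 325 − 4p; qs = 2.5p − 110.5.
Before the tax: set 325 − 4p = 2.5p − 110.5 → p* = $67, q* = 57.
With the tax collected from buyers, demand (in seller-price terms) shifts: qd = 325 − 4(p + 26).
Solving gives q = 17 with buyers paying $77 and producers receiving $51 (the $26 wedge).
ΔCS is the trapezoid between Q = 17 and Q = 57 of height $10: ½ · (57 + 17) · 10 = $370.

Consumer surplus falls by $370 thousand.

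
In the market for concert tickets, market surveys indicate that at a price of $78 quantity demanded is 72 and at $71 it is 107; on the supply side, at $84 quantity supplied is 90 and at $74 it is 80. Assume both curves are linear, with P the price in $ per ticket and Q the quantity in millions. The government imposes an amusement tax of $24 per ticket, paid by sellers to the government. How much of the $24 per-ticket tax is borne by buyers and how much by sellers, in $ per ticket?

Buyers bear $4 per ticket; sellers bear $20 per ticket.

Demand slope: (107 − 72)/(71 − 78) = -5, so Qd = 462 − 5P.
Supply slope: (80 − 90)/(74 − 84) = 1, so Qs = P + 6.
Before the tax: set 462 − 5P = P + 6 → P* = $76, Q* = 82.
With the tax collected from sellers, supply shifts: Qs = (P − 24) + 6.
Solving gives Q = 62 with buyers paying $80 and sellers receiving $56 (the $24 wedge).
Burden on buyers: $4; on sellers: $20. (They sum to $24.)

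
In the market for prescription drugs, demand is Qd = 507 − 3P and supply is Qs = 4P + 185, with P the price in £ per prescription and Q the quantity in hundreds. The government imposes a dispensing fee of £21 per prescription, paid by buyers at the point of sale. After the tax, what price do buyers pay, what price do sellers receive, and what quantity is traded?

Buyers pay £58; sellers receive £37; quantity = 333.

Without the tax, 507 − 3P = 4P + 185 gives 7P = 322, so P* = £46 and Q* = 369.
With the tax collected from buyers, demand (in seller-price terms) shifts: Qd = 507 − 3(P + 21).
Solving gives Q = 333 with buyers paying £58 and sellers receiving £37 (the £21 wedge).
The less price-elastic side of the market bears the larger share of a per-unit tax.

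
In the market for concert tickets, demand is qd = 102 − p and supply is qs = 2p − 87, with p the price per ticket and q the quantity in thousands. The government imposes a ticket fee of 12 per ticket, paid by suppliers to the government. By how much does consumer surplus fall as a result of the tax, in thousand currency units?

Consumer surplus falls by 280 thousand.

Without the tax, 102 − p = 2p − 87 gives 3p = 189, so p* = 63 and q* = 39.
With the tax collected from suppliers, supply shifts: qs = 2(p − 12) − 87.
Solving gives q = 31 with consumers paying 71 and suppliers receiving 59 (the 12 wedge).
ΔCS is the trapezoid between Q = 31 and Q = 39 of height 8: ½ · (39 + 31) · 8 = 280.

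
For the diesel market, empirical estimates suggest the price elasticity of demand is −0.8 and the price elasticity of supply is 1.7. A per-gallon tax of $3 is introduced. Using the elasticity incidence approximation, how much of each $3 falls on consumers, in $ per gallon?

Incidence ratio: consumers' share ≈ εs / (εs + |εd|) = 1.7 / (1.7 + 0.8) = 0.68.
So consumers bear ≈ 0.68 × $3 = $2.04; producers bear $0.96.

Consumers bear ≈ $2.04 per gallon.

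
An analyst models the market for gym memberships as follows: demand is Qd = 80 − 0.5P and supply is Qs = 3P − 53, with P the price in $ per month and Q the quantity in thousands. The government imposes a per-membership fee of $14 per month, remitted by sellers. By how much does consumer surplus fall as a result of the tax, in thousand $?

Before the tax: set 80 − 0.5P = 3P − 53 → P* = $38, Q* = 61.
With the tax collected from sellers, supply shifts: Qs = 3(P − 14) − 53.
Solving gives Q = 55 with buyers paying $50 and sellers receiving $36 (the $14 wedge).
ΔCS is the trapezoid between Q = 55 and Q = 61 of height $12: ½ · (61 + 55) · 12 = $696.

Consumer surplus falls by $696 thousand.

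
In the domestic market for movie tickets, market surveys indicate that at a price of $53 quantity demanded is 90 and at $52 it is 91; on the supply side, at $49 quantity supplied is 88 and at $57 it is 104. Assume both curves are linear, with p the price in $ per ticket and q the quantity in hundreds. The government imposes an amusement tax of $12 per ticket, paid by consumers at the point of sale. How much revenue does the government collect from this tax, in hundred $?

Demand slope: (91 − 90)/(52 − 53) = -1, so qd = 143 − p.
Supply slope: (104 − 88)/(57 − 49) = 2, so qs = 2p − 10.
Before the tax: set 143 − p = 2p − 10 → p* = $51, q* = 92.
With the tax collected from consumers, demand (in seller-price terms) shifts: qd = 143 − (p + 12).
Solving gives q = 84 with consumers paying $59 and sellers receiving $47 (the $12 wedge).
Revenue = t · Q = 12 · 84 = $1008.

Tax revenue = $1008 hundred.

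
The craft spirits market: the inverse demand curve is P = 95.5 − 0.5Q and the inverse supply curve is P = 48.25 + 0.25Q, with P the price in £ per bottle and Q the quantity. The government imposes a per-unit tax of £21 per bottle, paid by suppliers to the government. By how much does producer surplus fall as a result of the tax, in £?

Producer surplus falls by £343.

Inverting to Q(P) form: Qd = 191 − 2P; Qs = 4P − 193.
Before the tax: set 191 − 2P = 4P − 193 → P* = £64, Q* = 63.
With the tax collected from suppliers, supply shifts: Qs = 4(P − 21) − 193.
Solving gives Q = 35 with consumers paying £78 and suppliers receiving £57 (the £21 wedge).
ΔPS is the trapezoid between Q = 35 and Q = 63 of height £7: ½ · (63 + 35) · 7 = £343.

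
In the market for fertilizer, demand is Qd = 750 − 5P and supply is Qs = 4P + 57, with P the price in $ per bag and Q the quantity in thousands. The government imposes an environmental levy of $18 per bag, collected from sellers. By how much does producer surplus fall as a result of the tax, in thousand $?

Producer surplus falls by $3450 thousand.

Without the tax, 750 − 5P = 4P + 57 gives 9P = 693, so P* = $77 and Q* = 365.
With the tax collected from sellers, supply shifts: Qs = 4(P − 18) + 57.
Solving gives Q = 325 with buyers paying $85 and sellers receiving $67 (the $18 wedge).
ΔPS is the trapezoid between Q = 325 and Q = 365 of height $10: ½ · (365 + 325) · 10 = $3450.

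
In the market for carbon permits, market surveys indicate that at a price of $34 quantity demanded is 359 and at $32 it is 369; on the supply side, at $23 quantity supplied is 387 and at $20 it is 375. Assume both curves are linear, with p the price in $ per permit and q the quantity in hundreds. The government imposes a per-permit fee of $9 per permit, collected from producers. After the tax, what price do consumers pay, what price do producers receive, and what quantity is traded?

Demand slope: (369 − 359)/(32 − 34) = -5, so qd = 529 − 5p.
Supply slope: (375 − 387)/(20 − 23) = 4, so qs = 4p + 295.
Before the tax: set 529 − 5p = 4p + 295 → p* = $26, q* = 399.
With the tax collected from producers, supply shifts: qs = 4(p − 9) + 295.
New equilibrium: consumers pay $30, producers receive $21, q = 379. (Wedge: pb − ps = 9.)

Consumers pay $30; producers receive $21; quantity = 379.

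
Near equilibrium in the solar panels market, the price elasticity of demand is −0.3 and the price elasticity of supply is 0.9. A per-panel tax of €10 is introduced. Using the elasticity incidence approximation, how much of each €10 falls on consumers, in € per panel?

Consumers bear ≈ €7.5 per panel.

Incidence ratio: consumers' share ≈ εs / (εs + |εd|) = 0.9 / (0.9 + 0.3) = 0.75.
So consumers bear ≈ 0.75 × €10 = €7.5; producers bear €2.5.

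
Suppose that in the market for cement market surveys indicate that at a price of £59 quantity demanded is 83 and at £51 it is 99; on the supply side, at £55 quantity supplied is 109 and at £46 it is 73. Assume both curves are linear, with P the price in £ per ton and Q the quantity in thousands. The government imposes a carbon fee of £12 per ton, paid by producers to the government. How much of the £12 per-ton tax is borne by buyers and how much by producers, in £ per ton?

Buyers bear £8 per ton; producers bear £4 per ton.

Demand slope: (99 − 83)/(51 − 59) = -2, so Qd = 201 − 2P.
Supply slope: (73 − 109)/(46 − 55) = 4, so Qs = 4P − 111.
Before the tax: set 201 − 2P = 4P − 111 → P* = £52, Q* = 97.
With the tax collected from producers, supply shifts: Qs = 4(P − 12) − 111.
Solving gives Q = 81 with buyers paying £60 and producers receiving £48 (the £12 wedge).
Burden on buyers: £8; on producers: £4. (They sum to £12.)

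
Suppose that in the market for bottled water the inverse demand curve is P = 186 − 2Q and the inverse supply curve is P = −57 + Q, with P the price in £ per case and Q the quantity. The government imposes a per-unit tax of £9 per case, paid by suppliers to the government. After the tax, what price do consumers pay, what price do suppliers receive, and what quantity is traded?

Rewrite in direct form: Qd = 93 − 0.5P and Qs = P + 57.
Without the tax, 93 − 0.5P = P + 57 gives 1.5P = 36, so P* = £24 and Q* = 81.
With the tax collected from suppliers, supply shifts: Qs = (P − 9) + 57.
New equilibrium: consumers pay £30, suppliers receive £21, Q = 78. (Wedge: Pb − Ps = 9.)

Consumers pay £30; suppliers receive £21; quantity = 78.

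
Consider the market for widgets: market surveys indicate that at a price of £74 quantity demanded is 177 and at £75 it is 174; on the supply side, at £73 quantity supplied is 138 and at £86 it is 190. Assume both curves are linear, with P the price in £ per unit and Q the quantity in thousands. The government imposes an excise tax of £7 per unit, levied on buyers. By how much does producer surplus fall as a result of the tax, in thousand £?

Producer surplus falls by £468 thousand.

Demand slope: (174 − 177)/(75 − 74) = -3, so Qd = 399 − 3P.
Supply slope: (190 − 138)/(86 − 73) = 4, so Qs = 4P − 154.
Without the tax, 399 − 3P = 4P − 154 gives 7P = 553, so P* = £79 and Q* = 162.
With the tax collected from buyers, demand (in seller-price terms) shifts: Qd = 399 − 3(P + 7).
Solving gives Q = 150 with buyers paying £83 and sellers receiving £76 (the £7 wedge).
ΔPS is the trapezoid between Q = 150 and Q = 162 of height £3: ½ · (162 + 150) · 3 = £468.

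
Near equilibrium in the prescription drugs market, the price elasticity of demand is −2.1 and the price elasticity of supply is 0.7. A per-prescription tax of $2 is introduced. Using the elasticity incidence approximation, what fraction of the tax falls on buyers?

Incidence ratio: buyers' share ≈ εs / (εs + |εd|) = 0.7 / (0.7 + 2.1) = 0.25.
Supply is the less elastic side, so buyers bear the smaller share.

Buyers' share ≈ 0.25.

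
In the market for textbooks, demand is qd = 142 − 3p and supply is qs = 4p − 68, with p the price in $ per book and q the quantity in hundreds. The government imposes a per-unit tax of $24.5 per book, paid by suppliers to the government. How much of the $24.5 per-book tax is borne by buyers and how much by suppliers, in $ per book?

Without the tax, 142 − 3p = 4p − 68 gives 7p = 210, so p* = $30 and q* = 52.
With the tax collected from suppliers, supply shifts: qs = 4(p − 24.5) − 68.
New equilibrium: buyers pay $44, suppliers receive $19.5, q = 10. (Wedge: pb − ps = 24.5.)
Burden on buyers: $14; on suppliers: $10.5. (They sum to $24.5.)
The less price-elastic side of the market bears the larger share of a per-unit tax.

Buyers bear $14 per book; suppliers bear $10.5 per book.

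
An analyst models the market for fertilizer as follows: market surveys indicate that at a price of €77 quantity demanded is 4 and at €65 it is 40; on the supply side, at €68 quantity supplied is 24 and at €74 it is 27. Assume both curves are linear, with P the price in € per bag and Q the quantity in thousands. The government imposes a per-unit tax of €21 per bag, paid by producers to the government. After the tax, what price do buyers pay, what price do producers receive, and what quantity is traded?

Buyers pay €73; producers receive €52; quantity = 16.

Demand slope: (40 − 4)/(65 − 77) = -3, so Qd = 235 − 3P.
Supply slope: (27 − 24)/(74 − 68) = 0.5, so Qs = 0.5P − 10.
Without the tax, 235 − 3P = 0.5P − 10 gives 3.5P = 245, so P* = €70 and Q* = 25.
With the tax collected from producers, supply shifts: Qs = 0.5(P − 21) − 10.
Solving gives Q = 16 with buyers paying €73 and producers receiving €52 (the €21 wedge).
The less price-elastic side of the market bears the larger share of a per-unit tax.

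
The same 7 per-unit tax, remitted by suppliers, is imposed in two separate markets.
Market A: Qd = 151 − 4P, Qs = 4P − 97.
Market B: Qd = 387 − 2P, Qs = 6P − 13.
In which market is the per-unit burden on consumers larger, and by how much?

Market A: pre-tax P* = 31, Q* = 27; post-tax Q = 13; per-unit burden on consumers = 3.5.
Market B: pre-tax P* = 50, Q* = 287; post-tax Q = 276.5; per-unit burden on consumers = 5.25.
Difference: 3.5 vs 5.25 → market B is larger by 1.75.

Market B, by 1.75.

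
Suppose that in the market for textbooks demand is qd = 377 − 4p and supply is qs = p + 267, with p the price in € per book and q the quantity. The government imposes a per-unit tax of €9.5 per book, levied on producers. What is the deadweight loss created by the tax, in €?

Deadweight loss = €36.1.

Before the tax: set 377 − 4p = p + 267 → p* = €22, q* = 289.
With the tax collected from producers, supply shifts: qs = (p − 9.5) + 267.
New equilibrium: buyers pay €23.9, producers receive €14.4, q = 281.4. (Wedge: pb − ps = 9.5.)
Quantity falls by |ΔQ| = |289 − 281.4| = 7.6.
DWL = ½ · t · |ΔQ| = ½ · 9.5 · 7.6 = €36.1.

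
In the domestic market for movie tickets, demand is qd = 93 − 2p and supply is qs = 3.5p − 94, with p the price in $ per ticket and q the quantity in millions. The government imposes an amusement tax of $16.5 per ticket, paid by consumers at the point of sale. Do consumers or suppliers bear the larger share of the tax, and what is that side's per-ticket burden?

Before the tax: set 93 − 2p = 3.5p − 94 → p* = $34, q* = 25.
With the tax collected from consumers, demand (in seller-price terms) shifts: qd = 93 − 2(p + 16.5).
New equilibrium: consumers pay $44.5, suppliers receive $28, q = 4. (Wedge: pb − ps = 16.5.)
Per-ticket burden: consumers $10.5, suppliers $6.
Consumers take the larger share because demand is less price-elastic here (demand slope 2 vs supply slope 3.5).

Consumers bear the larger share: $10.5 per ticket.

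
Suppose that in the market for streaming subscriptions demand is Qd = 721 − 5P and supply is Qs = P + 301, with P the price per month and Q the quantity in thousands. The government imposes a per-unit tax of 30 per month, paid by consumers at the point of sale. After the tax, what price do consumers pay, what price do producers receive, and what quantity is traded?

Consumers pay 75; producers receive 45; quantity = 346.

Before the tax: set 721 − 5P = P + 301 → P* = 70, Q* = 371.
With the tax collected from consumers, demand (in seller-price terms) shifts: Qd = 721 − 5(P + 30).
Solving gives Q = 346 with consumers paying 75 and producers receiving 45 (the 30 wedge).
The less price-elastic side of the market bears the larger share of a per-unit tax.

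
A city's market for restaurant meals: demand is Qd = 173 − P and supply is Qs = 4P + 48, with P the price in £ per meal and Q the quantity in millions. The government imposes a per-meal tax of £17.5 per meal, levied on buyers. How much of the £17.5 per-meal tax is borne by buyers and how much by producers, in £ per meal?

Buyers bear £14 per meal; producers bear £3.5 per meal.

Without the tax, 173 − P = 4P + 48 gives 5P = 125, so P* = £25 and Q* = 148.
With the tax collected from buyers, demand (in seller-price terms) shifts: Qd = 173 − (P + 17.5).
Solving gives Q = 134 with buyers paying £39 and producers receiving £21.5 (the £17.5 wedge).
Burden on buyers: £14; on producers: £3.5. (They sum to £17.5.)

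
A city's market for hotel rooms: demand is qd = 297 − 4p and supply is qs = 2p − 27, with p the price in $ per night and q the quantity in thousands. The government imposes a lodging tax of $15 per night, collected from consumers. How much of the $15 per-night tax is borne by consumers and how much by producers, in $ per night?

Without the tax, 297 − 4p = 2p − 27 gives 6p = 324, so p* = $54 and q* = 81.
With the tax collected from consumers, demand (in seller-price terms) shifts: qd = 297 − 4(p + 15).
Solving gives q = 61 with consumers paying $59 and producers receiving $44 (the $15 wedge).
Burden on consumers: $5; on producers: $10. (They sum to $15.)

Consumers bear $5 per night; producers bear $10 per night.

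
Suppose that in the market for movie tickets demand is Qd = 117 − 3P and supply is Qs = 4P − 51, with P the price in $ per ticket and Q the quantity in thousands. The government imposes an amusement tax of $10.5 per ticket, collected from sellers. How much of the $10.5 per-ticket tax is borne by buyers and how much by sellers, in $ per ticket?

Buyers bear $6 per ticket; sellers bear $4.5 per ticket.

Without the tax, 117 − 3P = 4P − 51 gives 7P = 168, so P* = $24 and Q* = 45.
With the tax collected from sellers, supply shifts: Qs = 4(P − 10.5) − 51.
Solving gives Q = 27 with buyers paying $30 and sellers receiving $19.5 (the $10.5 wedge).
Burden on buyers: $6; on sellers: $4.5. (They sum to $10.5.)
The less price-elastic side of the market bears the larger share of a per-unit tax.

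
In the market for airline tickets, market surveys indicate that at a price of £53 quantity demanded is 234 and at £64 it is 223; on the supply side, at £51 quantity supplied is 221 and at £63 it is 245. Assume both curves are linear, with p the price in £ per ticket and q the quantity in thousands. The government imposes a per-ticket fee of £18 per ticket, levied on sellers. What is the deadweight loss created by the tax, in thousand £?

Demand slope: (223 − 234)/(64 − 53) = -1, so qd = 287 − p.
Supply slope: (245 − 221)/(63 − 51) = 2, so qs = 2p + 119.
Without the tax, 287 − p = 2p + 119 gives 3p = 168, so p* = £56 and q* = 231.
With the tax collected from sellers, supply shifts: qs = 2(p − 18) + 119.
New equilibrium: buyers pay £68, sellers receive £50, q = 219. (Wedge: pb − ps = 18.)
Quantity falls by |ΔQ| = |231 − 219| = 12.
DWL = ½ · t · |ΔQ| = ½ · 18 · 12 = £108.

Deadweight loss = £108 thousand.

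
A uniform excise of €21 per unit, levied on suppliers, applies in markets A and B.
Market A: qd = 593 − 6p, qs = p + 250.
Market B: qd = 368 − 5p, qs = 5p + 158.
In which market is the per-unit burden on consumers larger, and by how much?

Market B, by €7.5.

Market A: pre-tax p* = €49, q* = 299; post-tax q = 281; per-unit burden on consumers = €3.
Market B: pre-tax p* = €21, q* = 263; post-tax q = 210.5; per-unit burden on consumers = €10.5.
Difference: €3 vs €10.5 → market B is larger by €7.5.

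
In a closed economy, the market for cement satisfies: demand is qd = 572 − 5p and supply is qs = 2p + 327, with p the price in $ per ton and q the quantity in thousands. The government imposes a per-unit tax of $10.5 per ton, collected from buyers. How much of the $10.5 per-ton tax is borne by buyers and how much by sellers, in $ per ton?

Buyers bear $3 per ton; sellers bear $7.5 per ton.

Before the tax: set 572 − 5p = 2p + 327 → p* = $35, q* = 397.
With the tax collected from buyers, demand (in seller-price terms) shifts: qd = 572 − 5(p + 10.5).
New equilibrium: buyers pay $38, sellers receive $27.5, q = 382. (Wedge: pb − ps = 10.5.)
Burden on buyers: $3; on sellers: $7.5. (They sum to $10.5.)
The less price-elastic side of the market bears the larger share of a per-unit tax.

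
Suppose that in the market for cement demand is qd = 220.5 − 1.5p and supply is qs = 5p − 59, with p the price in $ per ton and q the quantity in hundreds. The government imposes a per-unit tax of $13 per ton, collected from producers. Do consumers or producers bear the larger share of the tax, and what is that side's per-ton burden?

Consumers bear the larger share: $10 per ton.

Without the tax, 220.5 − 1.5p = 5p − 59 gives 6.5p = 279.5, so p* = $43 and q* = 156.
With the tax collected from producers, supply shifts: qs = 5(p − 13) − 59.
Solving gives q = 141 with consumers paying $53 and producers receiving $40 (the $13 wedge).
Per-ton burden: consumers $10, producers $3.
Consumers take the larger share because demand is less price-elastic here (demand slope 1.5 vs supply slope 5).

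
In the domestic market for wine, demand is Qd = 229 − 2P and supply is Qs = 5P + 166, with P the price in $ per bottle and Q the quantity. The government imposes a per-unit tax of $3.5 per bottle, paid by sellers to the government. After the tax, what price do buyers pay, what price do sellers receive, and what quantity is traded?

Before the tax: set 229 − 2P = 5P + 166 → P* = $9, Q* = 211.
With the tax collected from sellers, supply shifts: Qs = 5(P − 3.5) + 166.
New equilibrium: buyers pay $11.5, sellers receive $8, Q = 206. (Wedge: Pb − Ps = 3.5.)

Buyers pay $11.5; sellers receive $8; quantity = 206.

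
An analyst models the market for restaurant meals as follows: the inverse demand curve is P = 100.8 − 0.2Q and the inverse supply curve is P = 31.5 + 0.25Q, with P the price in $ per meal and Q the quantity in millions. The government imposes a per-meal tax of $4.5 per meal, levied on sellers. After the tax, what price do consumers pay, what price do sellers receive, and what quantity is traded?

Consumers pay $72; sellers receive $67.5; quantity = 144.

Inverting to Q(P) form: Qd = 504 − 5P; Qs = 4P − 126.
Without the tax, 504 − 5P = 4P − 126 gives 9P = 630, so P* = $70 and Q* = 154.
With the tax collected from sellers, supply shifts: Qs = 4(P − 4.5) − 126.
New equilibrium: consumers pay $72, sellers receive $67.5, Q = 144. (Wedge: Pb − Ps = 4.5.)
The less price-elastic side of the market bears the larger share of a per-unit tax.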